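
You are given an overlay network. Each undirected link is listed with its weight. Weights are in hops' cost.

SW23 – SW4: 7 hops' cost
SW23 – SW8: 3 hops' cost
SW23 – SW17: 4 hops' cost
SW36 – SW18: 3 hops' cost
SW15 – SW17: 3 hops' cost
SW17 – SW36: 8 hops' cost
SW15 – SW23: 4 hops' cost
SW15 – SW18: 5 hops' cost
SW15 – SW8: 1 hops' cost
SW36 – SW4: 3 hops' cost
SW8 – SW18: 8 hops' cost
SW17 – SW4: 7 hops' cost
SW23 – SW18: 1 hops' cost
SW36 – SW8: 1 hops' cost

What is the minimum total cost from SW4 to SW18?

6 hops' cost

Compare a few routes:
SW4–SW23–SW18: 7+1 = 8
SW4–SW36–SW8–SW15–SW23–SW18: 3+1+1+4+1 = 10
SW4–SW36–SW18: 3+3 = 6
SW4–SW36–SW8–SW23–SW18: 3+1+3+1 = 8
Cheapest is SW4–SW36–SW18 at 6 hops' cost.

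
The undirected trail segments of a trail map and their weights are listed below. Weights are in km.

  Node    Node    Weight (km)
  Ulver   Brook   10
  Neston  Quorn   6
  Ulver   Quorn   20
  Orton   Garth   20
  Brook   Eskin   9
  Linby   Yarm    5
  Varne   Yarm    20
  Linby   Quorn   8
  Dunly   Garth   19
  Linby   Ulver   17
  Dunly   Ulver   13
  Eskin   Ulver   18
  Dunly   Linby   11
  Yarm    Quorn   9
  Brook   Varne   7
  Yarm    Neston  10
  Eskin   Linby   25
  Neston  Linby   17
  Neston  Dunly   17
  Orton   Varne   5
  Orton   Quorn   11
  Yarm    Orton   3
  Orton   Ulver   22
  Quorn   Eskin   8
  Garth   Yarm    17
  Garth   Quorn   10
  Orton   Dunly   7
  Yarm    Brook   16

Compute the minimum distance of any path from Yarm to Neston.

10 km

Shortest distances from Yarm:
Yarm: 0
Orton: 3  (via Yarm)
Linby: 5  (via Yarm)
Varne: 8  (via Orton)
Quorn: 9  (via Yarm)
Neston: 10  (via Yarm)
Shortest route: Yarm → Neston = 10 km.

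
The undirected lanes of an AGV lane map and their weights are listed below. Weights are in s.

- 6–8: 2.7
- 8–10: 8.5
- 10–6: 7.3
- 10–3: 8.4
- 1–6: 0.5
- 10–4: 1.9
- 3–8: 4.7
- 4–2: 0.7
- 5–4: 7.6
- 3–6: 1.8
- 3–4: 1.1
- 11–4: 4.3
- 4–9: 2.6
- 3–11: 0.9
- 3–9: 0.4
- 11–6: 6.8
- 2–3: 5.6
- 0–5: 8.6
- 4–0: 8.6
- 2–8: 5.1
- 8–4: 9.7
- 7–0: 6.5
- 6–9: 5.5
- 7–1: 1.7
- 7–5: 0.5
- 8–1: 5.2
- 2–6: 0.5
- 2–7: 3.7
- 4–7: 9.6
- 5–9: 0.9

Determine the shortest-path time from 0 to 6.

Candidate routes:
0–7–1–6: 6.5+1.7+0.5 = 8.7
0–4–2–6: 8.6+0.7+0.5 = 9.8
Cheapest is 0–7–1–6 at 8.7 s.

8.7 s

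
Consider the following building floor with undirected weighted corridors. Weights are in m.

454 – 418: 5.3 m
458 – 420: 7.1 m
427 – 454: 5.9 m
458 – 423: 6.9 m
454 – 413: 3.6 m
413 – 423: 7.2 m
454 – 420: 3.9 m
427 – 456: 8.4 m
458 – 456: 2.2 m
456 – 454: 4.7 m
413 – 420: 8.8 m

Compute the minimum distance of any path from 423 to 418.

16.1 m

Enumerating some paths:
423 - 413 - 454 - 418: 7.2+3.6+5.3 = 16.1
423 - 458 - 420 - 454 - 418: 6.9+7.1+3.9+5.3 = 23.2
423 - 458 - 456 - 454 - 418: 6.9+2.2+4.7+5.3 = 19.1
The minimum is 16.1 m via 423 - 413 - 454 - 418.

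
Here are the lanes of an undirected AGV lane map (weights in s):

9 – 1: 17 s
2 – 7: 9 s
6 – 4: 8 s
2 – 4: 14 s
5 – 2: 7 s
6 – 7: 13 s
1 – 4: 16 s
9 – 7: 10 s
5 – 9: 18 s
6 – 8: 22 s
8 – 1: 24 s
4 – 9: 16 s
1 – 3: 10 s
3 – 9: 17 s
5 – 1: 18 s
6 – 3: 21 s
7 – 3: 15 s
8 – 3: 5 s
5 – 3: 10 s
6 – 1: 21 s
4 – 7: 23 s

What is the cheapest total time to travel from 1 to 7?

25 s

Running Dijkstra from 1:
1: 0
3: 10  (via 1)
8: 15  (via 3)
4: 16  (via 1)
9: 17  (via 1)
5: 18  (via 1)
6: 21  (via 1)
2: 25  (via 5)
7: 25  (via 3)
Shortest route: 1–3–7 = 25 s.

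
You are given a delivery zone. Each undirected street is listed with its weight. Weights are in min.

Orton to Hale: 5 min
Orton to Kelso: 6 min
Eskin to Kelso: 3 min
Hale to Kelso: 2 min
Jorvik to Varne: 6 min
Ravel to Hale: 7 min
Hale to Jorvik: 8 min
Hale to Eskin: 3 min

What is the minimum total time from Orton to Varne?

19 min

Shortest distances from Orton:
Orton: 0
Hale: 5  (via Orton)
Kelso: 6  (via Orton)
Eskin: 8  (via Hale)
Ravel: 12  (via Hale)
Jorvik: 13  (via Hale)
Varne: 19  (via Jorvik)
Shortest route: Orton → Hale → Jorvik → Varne = 19 min.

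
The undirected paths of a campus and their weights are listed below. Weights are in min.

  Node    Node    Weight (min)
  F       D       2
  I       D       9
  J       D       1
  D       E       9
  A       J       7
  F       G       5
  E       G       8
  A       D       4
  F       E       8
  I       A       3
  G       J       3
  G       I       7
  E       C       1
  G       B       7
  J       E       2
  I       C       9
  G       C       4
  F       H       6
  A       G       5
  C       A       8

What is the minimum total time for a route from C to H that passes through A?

Best C to A: C → A costing 8
Best A to H: A → D → F → H costing 12
Total via A: 8 + 12 = 20 min.

20 min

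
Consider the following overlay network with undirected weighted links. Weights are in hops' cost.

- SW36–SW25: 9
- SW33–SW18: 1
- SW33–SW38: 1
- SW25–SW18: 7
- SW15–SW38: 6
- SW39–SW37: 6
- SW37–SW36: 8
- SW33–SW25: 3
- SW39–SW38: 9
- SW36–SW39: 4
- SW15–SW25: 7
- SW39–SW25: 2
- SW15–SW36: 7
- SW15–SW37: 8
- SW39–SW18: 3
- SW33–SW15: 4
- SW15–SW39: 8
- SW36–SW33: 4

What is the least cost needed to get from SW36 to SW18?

Settle nodes by increasing distance from SW36:
SW36: 0
SW39: 4  (via SW36)
SW33: 4  (via SW36)
SW38: 5  (via SW33)
SW18: 5  (via SW33)
Shortest route: SW36 → SW33 → SW18 = 5 hops' cost.

5 hops' cost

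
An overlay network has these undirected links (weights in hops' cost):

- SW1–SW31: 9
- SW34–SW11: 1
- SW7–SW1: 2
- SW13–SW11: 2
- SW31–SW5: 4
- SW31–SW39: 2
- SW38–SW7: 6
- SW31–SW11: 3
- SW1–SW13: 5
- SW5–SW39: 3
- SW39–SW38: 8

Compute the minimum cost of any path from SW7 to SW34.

10 hops' cost

Enumerating some paths:
SW7 - SW38 - SW39 - SW31 - SW11 - SW34: 6+8+2+3+1 = 20
SW7 - SW1 - SW31 - SW11 - SW34: 2+9+3+1 = 15
SW7 - SW1 - SW13 - SW11 - SW34: 2+5+2+1 = 10
Cheapest is SW7 - SW1 - SW13 - SW11 - SW34 at 10 hops' cost.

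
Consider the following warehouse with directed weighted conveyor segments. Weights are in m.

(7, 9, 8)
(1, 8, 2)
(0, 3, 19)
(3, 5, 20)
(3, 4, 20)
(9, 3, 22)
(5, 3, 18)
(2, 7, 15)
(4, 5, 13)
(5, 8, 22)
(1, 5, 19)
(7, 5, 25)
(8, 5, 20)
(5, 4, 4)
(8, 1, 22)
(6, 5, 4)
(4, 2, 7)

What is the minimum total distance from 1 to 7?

Enumerating some paths:
1 - 5 - 3 - 4 - 2 - 7: 19+18+20+7+15 = 79
1 - 8 - 5 - 4 - 2 - 7: 2+20+4+7+15 = 48
1 - 5 - 4 - 2 - 7: 19+4+7+15 = 45
The minimum is 45 m via 1 - 5 - 4 - 2 - 7.

45 m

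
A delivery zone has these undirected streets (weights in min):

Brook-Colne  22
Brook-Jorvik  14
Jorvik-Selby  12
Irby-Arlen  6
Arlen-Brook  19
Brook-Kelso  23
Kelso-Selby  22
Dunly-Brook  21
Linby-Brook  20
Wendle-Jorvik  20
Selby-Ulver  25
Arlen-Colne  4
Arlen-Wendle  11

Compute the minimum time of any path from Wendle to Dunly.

51 min

Candidate routes:
Wendle–Arlen–Colne–Brook–Dunly: 11+4+22+21 = 58
Wendle–Jorvik–Brook–Dunly: 20+14+21 = 55
Wendle–Arlen–Brook–Dunly: 11+19+21 = 51
The minimum is 51 min via Wendle–Arlen–Brook–Dunly.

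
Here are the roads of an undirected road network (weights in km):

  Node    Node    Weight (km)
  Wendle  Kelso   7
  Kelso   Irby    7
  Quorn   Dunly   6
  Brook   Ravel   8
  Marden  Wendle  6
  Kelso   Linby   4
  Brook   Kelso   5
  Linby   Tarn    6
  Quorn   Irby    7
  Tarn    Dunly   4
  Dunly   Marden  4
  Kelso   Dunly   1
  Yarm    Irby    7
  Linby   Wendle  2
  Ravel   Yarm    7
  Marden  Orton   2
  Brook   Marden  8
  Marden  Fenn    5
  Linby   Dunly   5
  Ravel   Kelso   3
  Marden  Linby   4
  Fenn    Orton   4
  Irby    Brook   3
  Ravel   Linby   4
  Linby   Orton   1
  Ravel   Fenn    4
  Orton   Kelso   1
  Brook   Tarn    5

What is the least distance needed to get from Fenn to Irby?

Shortest distances from Fenn:
Fenn: 0
Ravel: 4  (via Fenn)
Orton: 4  (via Fenn)
Marden: 5  (via Fenn)
Linby: 5  (via Orton)
Kelso: 5  (via Orton)
Dunly: 6  (via Kelso)
Wendle: 7  (via Linby)
Tarn: 10  (via Dunly)
Brook: 10  (via Kelso)
Yarm: 11  (via Ravel)
Irby: 12  (via Kelso)
Shortest route: Fenn → Orton → Kelso → Irby = 12 km.

12 km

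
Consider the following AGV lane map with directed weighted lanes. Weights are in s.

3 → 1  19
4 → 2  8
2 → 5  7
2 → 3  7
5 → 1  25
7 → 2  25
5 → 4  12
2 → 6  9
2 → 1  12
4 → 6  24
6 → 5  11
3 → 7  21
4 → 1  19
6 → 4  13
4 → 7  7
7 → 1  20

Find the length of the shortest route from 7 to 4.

Candidate routes:
7 → 2 → 5 → 4: 25+7+12 = 44
7 → 2 → 6 → 4: 25+9+13 = 47
The minimum is 44 s via 7 → 2 → 5 → 4.

44 s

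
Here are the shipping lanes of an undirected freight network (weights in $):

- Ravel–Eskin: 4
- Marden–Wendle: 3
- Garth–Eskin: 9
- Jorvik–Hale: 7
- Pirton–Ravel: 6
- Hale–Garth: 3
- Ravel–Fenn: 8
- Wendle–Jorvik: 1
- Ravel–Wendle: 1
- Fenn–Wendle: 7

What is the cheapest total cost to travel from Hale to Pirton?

$15

Running Dijkstra from Hale:
Hale: 0
Garth: 3  (via Hale)
Jorvik: 7  (via Hale)
Wendle: 8  (via Jorvik)
Ravel: 9  (via Wendle)
Marden: 11  (via Wendle)
Eskin: 12  (via Garth)
Pirton: 15  (via Ravel)
Shortest route: Hale–Jorvik–Wendle–Ravel–Pirton = $15.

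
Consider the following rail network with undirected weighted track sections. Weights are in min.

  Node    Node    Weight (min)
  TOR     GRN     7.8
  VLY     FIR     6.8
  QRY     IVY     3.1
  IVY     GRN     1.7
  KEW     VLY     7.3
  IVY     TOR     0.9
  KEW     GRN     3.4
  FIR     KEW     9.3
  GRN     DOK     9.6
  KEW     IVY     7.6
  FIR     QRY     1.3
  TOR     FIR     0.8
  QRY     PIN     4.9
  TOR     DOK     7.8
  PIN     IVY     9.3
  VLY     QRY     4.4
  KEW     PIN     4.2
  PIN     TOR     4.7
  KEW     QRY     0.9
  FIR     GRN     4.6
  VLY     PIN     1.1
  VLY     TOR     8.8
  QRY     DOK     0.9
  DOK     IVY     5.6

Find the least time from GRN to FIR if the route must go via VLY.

14.1 min

Best GRN to VLY: GRN–IVY–TOR–PIN–VLY costing 8.4
Shortest VLY→FIR: VLY–QRY–FIR = 5.7
Total via VLY: 8.4 + 5.7 = 14.1 min.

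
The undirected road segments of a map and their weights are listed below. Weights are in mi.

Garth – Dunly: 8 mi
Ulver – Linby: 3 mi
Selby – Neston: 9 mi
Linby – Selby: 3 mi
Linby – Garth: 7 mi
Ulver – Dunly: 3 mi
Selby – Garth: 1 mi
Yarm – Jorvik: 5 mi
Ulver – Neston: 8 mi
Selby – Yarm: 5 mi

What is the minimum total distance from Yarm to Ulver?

11 mi

Candidate routes:
Yarm - Selby - Linby - Ulver: 5+3+3 = 11
Yarm - Selby - Neston - Ulver: 5+9+8 = 22
Yarm - Selby - Garth - Dunly - Ulver: 5+1+8+3 = 17
Yarm - Selby - Garth - Linby - Ulver: 5+1+7+3 = 16
The minimum is 11 mi via Yarm - Selby - Linby - Ulver.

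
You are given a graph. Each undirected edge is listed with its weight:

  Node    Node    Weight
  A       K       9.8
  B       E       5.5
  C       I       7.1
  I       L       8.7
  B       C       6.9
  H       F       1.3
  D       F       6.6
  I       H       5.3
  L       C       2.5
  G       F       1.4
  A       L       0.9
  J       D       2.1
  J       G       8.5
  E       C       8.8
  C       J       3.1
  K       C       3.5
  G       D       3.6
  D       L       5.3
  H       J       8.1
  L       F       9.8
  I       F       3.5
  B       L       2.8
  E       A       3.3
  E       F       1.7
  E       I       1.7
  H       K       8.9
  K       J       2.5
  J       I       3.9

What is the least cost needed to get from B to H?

Running Dijkstra from B:
B: 0
L: 2.8  (via B)
A: 3.7  (via L)
C: 5.3  (via L)
E: 5.5  (via B)
F: 7.2  (via E)
I: 7.2  (via E)
D: 8.1  (via L)
J: 8.4  (via C)
H: 8.5  (via F)
Shortest route: B–E–F–H = 8.5.

8.5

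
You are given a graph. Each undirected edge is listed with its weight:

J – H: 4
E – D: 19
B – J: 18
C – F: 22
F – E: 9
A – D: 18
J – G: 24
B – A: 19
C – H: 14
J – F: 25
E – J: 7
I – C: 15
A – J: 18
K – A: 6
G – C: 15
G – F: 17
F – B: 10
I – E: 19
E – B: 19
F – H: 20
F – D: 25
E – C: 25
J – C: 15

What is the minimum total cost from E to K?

Settle nodes by increasing distance from E:
E: 0
J: 7  (via E)
F: 9  (via E)
H: 11  (via J)
B: 19  (via E)
D: 19  (via E)
I: 19  (via E)
C: 22  (via J)
A: 25  (via J)
G: 26  (via F)
K: 31  (via A)
Shortest route: E–J–A–K = 31.

31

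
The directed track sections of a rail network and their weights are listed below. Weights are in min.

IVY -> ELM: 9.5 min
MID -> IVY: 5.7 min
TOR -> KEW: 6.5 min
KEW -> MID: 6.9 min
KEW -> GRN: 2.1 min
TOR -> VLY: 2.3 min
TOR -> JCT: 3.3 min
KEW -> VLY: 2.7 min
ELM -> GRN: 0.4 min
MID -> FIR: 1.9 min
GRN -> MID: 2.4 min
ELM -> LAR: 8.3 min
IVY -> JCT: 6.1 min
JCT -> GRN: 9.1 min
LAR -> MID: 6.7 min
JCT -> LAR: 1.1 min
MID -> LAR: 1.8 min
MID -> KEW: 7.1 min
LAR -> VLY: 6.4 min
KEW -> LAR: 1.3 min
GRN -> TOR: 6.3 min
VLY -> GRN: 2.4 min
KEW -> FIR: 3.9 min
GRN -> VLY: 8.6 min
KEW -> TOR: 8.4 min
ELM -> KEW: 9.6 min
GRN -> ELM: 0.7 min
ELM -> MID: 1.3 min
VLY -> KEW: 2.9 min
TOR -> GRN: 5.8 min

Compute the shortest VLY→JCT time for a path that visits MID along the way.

Shortest VLY→MID: VLY → GRN → ELM → MID = 4.4
Shortest MID→JCT: MID → IVY → JCT = 11.8
Total via MID: 4.4 + 11.8 = 16.2 min.

16.2 min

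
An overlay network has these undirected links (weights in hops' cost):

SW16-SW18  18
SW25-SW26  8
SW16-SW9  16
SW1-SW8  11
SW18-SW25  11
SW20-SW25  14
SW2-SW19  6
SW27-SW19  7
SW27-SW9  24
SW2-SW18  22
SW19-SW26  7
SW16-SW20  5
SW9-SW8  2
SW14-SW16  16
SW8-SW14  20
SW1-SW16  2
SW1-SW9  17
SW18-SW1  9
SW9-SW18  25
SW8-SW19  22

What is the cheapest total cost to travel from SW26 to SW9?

31 hops' cost

Shortest distances from SW26:
SW26: 0
SW19: 7  (via SW26)
SW25: 8  (via SW26)
SW2: 13  (via SW19)
SW27: 14  (via SW19)
SW18: 19  (via SW25)
SW20: 22  (via SW25)
SW16: 27  (via SW20)
SW1: 28  (via SW18)
SW8: 29  (via SW19)
SW9: 31  (via SW8)
Shortest route: SW26–SW19–SW8–SW9 = 31 hops' cost.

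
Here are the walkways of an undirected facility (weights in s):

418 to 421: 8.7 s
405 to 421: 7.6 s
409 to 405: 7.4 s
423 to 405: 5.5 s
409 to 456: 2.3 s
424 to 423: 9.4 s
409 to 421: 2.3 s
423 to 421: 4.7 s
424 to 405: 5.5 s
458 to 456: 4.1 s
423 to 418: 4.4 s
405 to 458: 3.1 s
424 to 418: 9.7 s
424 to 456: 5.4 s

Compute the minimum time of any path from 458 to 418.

13 s

Candidate routes:
458 → 405 → 423 → 418: 3.1+5.5+4.4 = 13
458 → 456 → 409 → 421 → 423 → 418: 4.1+2.3+2.3+4.7+4.4 = 17.8
458 → 456 → 409 → 421 → 418: 4.1+2.3+2.3+8.7 = 17.4
Cheapest is 458 → 405 → 423 → 418 at 13 s.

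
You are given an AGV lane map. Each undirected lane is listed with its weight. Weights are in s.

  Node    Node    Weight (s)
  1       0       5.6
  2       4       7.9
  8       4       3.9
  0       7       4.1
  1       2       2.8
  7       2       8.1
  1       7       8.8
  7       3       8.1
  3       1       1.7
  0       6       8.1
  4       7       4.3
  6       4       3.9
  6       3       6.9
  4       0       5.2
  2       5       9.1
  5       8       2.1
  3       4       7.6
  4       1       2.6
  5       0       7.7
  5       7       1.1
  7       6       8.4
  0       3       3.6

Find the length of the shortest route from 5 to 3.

Candidate routes:
5–7–3: 1.1+8.1 = 9.2
5–7–0–3: 1.1+4.1+3.6 = 8.8
5–7–4–1–3: 1.1+4.3+2.6+1.7 = 9.7
5–8–4–1–3: 2.1+3.9+2.6+1.7 = 10.3
Cheapest is 5–7–0–3 at 8.8 s.

8.8 s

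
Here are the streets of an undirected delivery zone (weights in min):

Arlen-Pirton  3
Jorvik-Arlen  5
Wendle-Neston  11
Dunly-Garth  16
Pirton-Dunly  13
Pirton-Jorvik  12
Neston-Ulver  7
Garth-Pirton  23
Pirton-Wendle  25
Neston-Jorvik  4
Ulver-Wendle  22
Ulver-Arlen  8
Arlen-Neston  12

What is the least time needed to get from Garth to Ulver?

34 min

Compare a few routes:
Garth → Pirton → Arlen → Jorvik → Neston → Ulver: 23+3+5+4+7 = 42
Garth → Dunly → Pirton → Arlen → Ulver: 16+13+3+8 = 40
Garth → Pirton → Arlen → Ulver: 23+3+8 = 34
The minimum is 34 min via Garth → Pirton → Arlen → Ulver.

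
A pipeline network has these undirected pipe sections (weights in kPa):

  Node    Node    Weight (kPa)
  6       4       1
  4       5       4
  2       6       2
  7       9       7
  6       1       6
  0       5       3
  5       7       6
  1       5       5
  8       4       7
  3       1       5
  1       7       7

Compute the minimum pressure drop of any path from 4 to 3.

12 kPa

Running Dijkstra from 4:
4: 0
6: 1  (via 4)
2: 3  (via 6)
5: 4  (via 4)
0: 7  (via 5)
1: 7  (via 6)
8: 7  (via 4)
7: 10  (via 5)
3: 12  (via 1)
Shortest route: 4 → 6 → 1 → 3 = 12 kPa.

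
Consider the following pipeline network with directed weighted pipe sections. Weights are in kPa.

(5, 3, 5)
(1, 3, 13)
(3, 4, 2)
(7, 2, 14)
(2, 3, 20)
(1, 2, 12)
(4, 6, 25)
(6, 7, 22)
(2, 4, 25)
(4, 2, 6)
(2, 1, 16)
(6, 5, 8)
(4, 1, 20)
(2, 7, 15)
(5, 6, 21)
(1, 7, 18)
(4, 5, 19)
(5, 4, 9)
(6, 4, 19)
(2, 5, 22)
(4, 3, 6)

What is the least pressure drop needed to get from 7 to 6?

57 kPa

Running Dijkstra from 7:
7: 0
2: 14  (via 7)
1: 30  (via 2)
3: 34  (via 2)
4: 36  (via 3)
5: 36  (via 2)
6: 57  (via 5)
Shortest route: 7 → 2 → 5 → 6 = 57 kPa.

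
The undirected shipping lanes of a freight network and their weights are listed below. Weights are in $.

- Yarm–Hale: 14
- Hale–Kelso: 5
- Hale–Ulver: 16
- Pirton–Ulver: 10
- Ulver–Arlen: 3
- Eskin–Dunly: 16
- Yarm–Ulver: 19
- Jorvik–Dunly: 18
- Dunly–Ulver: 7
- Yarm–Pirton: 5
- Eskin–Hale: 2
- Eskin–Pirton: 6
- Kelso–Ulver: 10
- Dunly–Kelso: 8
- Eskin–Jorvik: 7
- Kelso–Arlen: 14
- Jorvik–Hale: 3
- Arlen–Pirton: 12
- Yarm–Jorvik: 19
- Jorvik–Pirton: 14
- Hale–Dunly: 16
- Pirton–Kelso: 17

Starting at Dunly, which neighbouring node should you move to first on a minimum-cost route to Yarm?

Ulver

Compare a few routes:
Dunly → Ulver → Pirton → Yarm: 7+10+5 = 22
Dunly → Ulver → Yarm: 7+19 = 26
Cheapest is Dunly → Ulver → Pirton → Yarm at $22.
So from Dunly the first move is to Ulver.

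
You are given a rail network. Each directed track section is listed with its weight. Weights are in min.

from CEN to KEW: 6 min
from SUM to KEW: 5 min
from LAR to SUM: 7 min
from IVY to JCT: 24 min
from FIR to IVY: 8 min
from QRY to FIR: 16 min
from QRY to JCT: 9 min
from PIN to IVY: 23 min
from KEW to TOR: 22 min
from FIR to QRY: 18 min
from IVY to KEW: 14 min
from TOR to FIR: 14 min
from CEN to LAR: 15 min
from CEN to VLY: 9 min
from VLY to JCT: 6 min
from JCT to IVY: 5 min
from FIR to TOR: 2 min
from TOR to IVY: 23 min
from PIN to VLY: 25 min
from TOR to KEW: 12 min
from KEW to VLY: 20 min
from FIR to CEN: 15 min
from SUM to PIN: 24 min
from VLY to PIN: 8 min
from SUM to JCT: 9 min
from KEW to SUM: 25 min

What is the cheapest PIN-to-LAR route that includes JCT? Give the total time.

Shortest PIN→JCT: PIN → VLY → JCT = 31
Shortest JCT→LAR: JCT → IVY → KEW → TOR → FIR → CEN → LAR = 85
Total via JCT: 31 + 85 = 116 min.

116 min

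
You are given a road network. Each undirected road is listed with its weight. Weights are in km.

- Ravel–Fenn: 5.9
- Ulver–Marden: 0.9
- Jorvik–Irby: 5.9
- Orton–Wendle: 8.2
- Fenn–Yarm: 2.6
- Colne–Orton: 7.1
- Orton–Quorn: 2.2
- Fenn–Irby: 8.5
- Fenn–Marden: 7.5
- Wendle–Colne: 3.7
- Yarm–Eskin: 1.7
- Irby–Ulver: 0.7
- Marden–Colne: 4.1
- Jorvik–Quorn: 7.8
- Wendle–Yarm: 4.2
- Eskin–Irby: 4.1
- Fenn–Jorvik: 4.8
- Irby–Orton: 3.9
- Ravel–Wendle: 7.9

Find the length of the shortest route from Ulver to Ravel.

14.3 km

Shortest distances from Ulver:
Ulver: 0
Irby: 0.7  (via Ulver)
Marden: 0.9  (via Ulver)
Orton: 4.6  (via Irby)
Eskin: 4.8  (via Irby)
Colne: 5  (via Marden)
Yarm: 6.5  (via Eskin)
Jorvik: 6.6  (via Irby)
Quorn: 6.8  (via Orton)
Fenn: 8.4  (via Marden)
Wendle: 8.7  (via Colne)
Ravel: 14.3  (via Fenn)
Shortest route: Ulver → Marden → Fenn → Ravel = 14.3 km.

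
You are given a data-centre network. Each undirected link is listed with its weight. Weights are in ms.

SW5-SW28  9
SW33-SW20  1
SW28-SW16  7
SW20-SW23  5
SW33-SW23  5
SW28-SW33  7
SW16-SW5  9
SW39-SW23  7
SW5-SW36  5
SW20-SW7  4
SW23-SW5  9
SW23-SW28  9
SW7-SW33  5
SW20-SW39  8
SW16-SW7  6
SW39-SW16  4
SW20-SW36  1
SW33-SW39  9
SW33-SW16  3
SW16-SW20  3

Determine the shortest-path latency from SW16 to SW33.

Compare a few routes:
SW16 - SW20 - SW33: 3+1 = 4
SW16 - SW33: 3 = 3
Cheapest is SW16 - SW33 at 3 ms.

3 ms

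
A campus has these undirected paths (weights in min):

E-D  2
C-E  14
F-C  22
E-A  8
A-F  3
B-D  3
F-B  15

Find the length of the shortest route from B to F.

Shortest distances from B:
B: 0
D: 3  (via B)
E: 5  (via D)
A: 13  (via E)
F: 15  (via B)
Shortest route: B–F = 15 min.

15 min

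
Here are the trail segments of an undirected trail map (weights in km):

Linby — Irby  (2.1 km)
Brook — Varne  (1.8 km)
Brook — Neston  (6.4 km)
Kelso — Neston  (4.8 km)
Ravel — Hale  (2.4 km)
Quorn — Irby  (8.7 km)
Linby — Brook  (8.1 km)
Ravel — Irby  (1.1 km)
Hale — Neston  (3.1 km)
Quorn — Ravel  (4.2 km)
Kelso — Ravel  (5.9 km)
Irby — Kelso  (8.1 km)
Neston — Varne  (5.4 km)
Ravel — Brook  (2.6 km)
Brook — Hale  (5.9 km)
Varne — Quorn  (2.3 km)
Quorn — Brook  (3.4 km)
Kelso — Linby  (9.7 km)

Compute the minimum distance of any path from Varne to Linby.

Enumerating some paths:
Varne → Quorn → Ravel → Irby → Linby: 2.3+4.2+1.1+2.1 = 9.7
Varne → Brook → Ravel → Irby → Linby: 1.8+2.6+1.1+2.1 = 7.6
Cheapest is Varne → Brook → Ravel → Irby → Linby at 7.6 km.

7.6 km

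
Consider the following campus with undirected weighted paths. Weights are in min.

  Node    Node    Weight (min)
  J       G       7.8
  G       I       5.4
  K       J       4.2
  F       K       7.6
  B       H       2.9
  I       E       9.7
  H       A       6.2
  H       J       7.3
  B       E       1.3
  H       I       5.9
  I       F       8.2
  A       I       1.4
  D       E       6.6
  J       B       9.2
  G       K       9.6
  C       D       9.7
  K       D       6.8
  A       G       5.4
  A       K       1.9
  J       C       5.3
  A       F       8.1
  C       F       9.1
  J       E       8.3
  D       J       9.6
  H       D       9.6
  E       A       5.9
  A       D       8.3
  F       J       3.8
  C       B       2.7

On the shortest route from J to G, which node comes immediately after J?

G

Candidate routes:
J - K - G: 4.2+9.6 = 13.8
J - K - A - G: 4.2+1.9+5.4 = 11.5
J - G: 7.8 = 7.8
J - K - A - I - G: 4.2+1.9+1.4+5.4 = 12.9
The minimum is 7.8 min via J - G.
So from J the first move is to G.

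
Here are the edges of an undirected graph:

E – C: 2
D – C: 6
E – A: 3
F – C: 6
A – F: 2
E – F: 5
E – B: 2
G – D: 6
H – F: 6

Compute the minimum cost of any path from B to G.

16

Compare a few routes:
B - E - A - F - C - D - G: 2+3+2+6+6+6 = 25
B - E - C - D - G: 2+2+6+6 = 16
B - E - F - C - D - G: 2+5+6+6+6 = 25
Cheapest is B - E - C - D - G at 16.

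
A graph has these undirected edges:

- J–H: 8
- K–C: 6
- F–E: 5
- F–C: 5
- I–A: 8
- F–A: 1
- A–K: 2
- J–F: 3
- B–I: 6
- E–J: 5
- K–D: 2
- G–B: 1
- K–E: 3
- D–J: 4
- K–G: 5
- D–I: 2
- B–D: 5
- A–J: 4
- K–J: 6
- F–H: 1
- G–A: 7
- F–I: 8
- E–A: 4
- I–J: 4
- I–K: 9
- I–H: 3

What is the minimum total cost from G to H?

9

Settle nodes by increasing distance from G:
G: 0
B: 1  (via G)
K: 5  (via G)
D: 6  (via B)
A: 7  (via G)
I: 7  (via B)
E: 8  (via K)
F: 8  (via A)
H: 9  (via F)
Shortest route: G–A–F–H = 9.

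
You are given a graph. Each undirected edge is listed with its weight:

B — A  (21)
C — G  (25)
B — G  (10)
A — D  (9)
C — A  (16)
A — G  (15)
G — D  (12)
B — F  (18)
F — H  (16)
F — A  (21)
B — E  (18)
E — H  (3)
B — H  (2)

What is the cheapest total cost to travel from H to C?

37

Enumerating some paths:
H - B - A - C: 2+21+16 = 39
H - B - G - C: 2+10+25 = 37
The minimum is 37 via H - B - G - C.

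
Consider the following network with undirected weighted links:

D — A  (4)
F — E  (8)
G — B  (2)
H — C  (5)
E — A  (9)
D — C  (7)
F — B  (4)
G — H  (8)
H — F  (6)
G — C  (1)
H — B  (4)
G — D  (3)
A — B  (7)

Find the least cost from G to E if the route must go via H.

Shortest G→H: G → C → H = 6
Shortest H→E: H → F → E = 14
Total via H: 6 + 14 = 20.

20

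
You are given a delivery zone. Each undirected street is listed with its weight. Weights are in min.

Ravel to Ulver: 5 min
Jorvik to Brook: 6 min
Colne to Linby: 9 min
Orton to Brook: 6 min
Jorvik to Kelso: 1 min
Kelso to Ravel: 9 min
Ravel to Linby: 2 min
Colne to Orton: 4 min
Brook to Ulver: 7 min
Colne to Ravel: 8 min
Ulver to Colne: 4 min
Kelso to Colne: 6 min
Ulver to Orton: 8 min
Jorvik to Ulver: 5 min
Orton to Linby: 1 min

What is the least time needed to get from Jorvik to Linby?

Enumerating some paths:
Jorvik → Brook → Orton → Linby: 6+6+1 = 13
Jorvik → Kelso → Ravel → Linby: 1+9+2 = 12
Jorvik → Ulver → Orton → Linby: 5+8+1 = 14
Cheapest is Jorvik → Kelso → Ravel → Linby at 12 min.

12 min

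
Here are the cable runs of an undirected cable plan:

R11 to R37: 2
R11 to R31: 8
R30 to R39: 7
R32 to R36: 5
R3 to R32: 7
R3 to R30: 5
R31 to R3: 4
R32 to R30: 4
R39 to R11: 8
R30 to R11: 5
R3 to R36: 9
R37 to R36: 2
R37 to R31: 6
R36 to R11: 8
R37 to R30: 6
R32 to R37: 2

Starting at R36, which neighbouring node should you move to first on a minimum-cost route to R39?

R37

Candidate routes:
R36 - R37 - R32 - R30 - R39: 2+2+4+7 = 15
R36 - R37 - R11 - R39: 2+2+8 = 12
R36 - R37 - R30 - R39: 2+6+7 = 15
R36 - R32 - R30 - R39: 5+4+7 = 16
Cheapest is R36 - R37 - R11 - R39 at 12.
So from R36 the first move is to R37.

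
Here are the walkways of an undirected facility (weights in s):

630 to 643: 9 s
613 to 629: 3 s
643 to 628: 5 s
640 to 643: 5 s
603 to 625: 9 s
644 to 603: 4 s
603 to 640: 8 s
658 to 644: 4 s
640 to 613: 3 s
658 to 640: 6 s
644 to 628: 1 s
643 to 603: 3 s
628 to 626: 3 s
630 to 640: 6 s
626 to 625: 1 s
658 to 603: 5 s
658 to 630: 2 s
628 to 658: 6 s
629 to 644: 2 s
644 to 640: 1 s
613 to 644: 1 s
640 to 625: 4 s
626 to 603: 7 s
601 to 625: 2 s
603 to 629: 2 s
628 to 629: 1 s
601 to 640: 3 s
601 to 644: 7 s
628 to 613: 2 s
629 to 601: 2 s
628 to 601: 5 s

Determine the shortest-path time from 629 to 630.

Candidate routes:
629 - 603 - 658 - 630: 2+5+2 = 9
629 - 628 - 658 - 630: 1+6+2 = 9
629 - 644 - 658 - 630: 2+4+2 = 8
629 - 644 - 640 - 630: 2+1+6 = 9
Cheapest is 629 - 644 - 658 - 630 at 8 s.

8 s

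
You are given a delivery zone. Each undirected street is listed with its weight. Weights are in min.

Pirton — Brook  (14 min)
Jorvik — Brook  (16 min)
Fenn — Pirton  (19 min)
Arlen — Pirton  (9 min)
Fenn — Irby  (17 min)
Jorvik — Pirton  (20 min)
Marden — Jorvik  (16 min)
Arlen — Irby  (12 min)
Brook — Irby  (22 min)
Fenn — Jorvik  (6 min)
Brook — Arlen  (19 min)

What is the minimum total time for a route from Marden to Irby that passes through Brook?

Best Marden to Brook: Marden–Jorvik–Brook costing 32
Best Brook to Irby: Brook–Irby costing 22
Total via Brook: 32 + 22 = 54 min.

54 min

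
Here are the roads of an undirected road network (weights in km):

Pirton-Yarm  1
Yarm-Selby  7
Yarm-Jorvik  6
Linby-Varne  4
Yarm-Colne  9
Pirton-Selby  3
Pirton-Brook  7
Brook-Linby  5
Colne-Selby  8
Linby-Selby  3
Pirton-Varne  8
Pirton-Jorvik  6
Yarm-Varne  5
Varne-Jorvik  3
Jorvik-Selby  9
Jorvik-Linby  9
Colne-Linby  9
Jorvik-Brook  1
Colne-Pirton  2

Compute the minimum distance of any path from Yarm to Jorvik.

6 km

Compare a few routes:
Yarm–Pirton–Jorvik: 1+6 = 7
Yarm–Varne–Jorvik: 5+3 = 8
Yarm–Jorvik: 6 = 6
The minimum is 6 km via Yarm–Jorvik.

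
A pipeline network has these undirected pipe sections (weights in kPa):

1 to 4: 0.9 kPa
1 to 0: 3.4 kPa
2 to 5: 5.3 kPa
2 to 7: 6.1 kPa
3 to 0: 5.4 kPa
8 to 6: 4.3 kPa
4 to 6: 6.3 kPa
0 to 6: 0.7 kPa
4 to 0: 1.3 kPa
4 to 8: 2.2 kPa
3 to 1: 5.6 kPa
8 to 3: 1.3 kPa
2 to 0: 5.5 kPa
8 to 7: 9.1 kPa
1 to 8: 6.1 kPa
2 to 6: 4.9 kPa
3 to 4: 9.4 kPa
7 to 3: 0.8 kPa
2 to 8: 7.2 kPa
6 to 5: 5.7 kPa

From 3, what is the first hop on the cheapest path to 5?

8

Compare a few routes:
3–8–6–5: 1.3+4.3+5.7 = 11.3
3–0–6–5: 5.4+0.7+5.7 = 11.8
3–8–4–0–6–5: 1.3+2.2+1.3+0.7+5.7 = 11.2
Cheapest is 3–8–4–0–6–5 at 11.2 kPa.
So from 3 the first move is to 8.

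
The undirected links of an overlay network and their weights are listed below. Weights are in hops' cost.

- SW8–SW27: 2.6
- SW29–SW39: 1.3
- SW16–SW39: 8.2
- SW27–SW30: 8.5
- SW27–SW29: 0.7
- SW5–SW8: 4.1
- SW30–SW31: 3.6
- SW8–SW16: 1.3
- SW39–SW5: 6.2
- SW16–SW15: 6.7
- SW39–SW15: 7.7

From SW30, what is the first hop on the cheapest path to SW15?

Candidate routes:
SW30 - SW27 - SW29 - SW39 - SW16 - SW15: 8.5+0.7+1.3+8.2+6.7 = 25.4
SW30 - SW27 - SW8 - SW16 - SW15: 8.5+2.6+1.3+6.7 = 19.1
SW30 - SW27 - SW8 - SW16 - SW39 - SW15: 8.5+2.6+1.3+8.2+7.7 = 28.3
SW30 - SW27 - SW29 - SW39 - SW15: 8.5+0.7+1.3+7.7 = 18.2
The minimum is 18.2 hops' cost via SW30 - SW27 - SW29 - SW39 - SW15.
So from SW30 the first move is to SW27.

SW27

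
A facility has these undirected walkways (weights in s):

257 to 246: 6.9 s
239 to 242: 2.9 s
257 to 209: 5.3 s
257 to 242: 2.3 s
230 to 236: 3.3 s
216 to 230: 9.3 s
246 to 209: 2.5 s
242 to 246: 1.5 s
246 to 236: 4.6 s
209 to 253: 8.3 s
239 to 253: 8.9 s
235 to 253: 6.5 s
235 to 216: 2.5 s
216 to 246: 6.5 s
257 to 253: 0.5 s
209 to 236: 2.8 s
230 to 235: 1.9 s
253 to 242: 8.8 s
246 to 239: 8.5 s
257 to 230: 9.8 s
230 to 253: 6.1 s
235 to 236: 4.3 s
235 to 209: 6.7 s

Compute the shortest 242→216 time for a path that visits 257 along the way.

Shortest 242→257: 242 → 257 = 2.3
Shortest 257→216: 257 → 253 → 235 → 216 = 9.5
Total via 257: 2.3 + 9.5 = 11.8 s.

11.8 s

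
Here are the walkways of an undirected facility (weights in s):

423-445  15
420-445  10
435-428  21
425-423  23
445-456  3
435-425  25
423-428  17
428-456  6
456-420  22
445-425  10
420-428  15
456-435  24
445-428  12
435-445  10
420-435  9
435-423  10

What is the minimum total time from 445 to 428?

9 s

Enumerating some paths:
445 → 456 → 428: 3+6 = 9
445 → 428: 12 = 12
The minimum is 9 s via 445 → 456 → 428.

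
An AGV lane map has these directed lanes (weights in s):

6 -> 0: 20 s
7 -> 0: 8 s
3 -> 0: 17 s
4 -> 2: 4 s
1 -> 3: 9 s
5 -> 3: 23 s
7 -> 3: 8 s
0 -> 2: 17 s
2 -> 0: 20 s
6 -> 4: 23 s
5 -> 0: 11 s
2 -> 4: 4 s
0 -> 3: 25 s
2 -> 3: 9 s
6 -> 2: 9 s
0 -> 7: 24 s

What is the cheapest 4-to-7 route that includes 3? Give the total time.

Best 4 to 3: 4 → 2 → 3 costing 13
Best 3 to 7: 3 → 0 → 7 costing 41
Total via 3: 13 + 41 = 54 s.

54 s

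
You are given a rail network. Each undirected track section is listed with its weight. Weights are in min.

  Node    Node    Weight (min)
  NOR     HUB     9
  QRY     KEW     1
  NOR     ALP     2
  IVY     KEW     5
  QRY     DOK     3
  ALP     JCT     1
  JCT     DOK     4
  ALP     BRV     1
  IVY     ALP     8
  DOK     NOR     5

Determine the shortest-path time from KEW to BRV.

10 min

Settle nodes by increasing distance from KEW:
KEW: 0
QRY: 1  (via KEW)
DOK: 4  (via QRY)
IVY: 5  (via KEW)
JCT: 8  (via DOK)
NOR: 9  (via DOK)
ALP: 9  (via JCT)
BRV: 10  (via ALP)
Shortest route: KEW → QRY → DOK → JCT → ALP → BRV = 10 min.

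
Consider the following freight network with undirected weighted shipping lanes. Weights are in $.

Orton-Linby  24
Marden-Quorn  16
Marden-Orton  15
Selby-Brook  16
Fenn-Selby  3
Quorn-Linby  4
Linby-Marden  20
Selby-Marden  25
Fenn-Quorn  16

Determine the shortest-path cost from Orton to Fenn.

Enumerating some paths:
Orton - Marden - Linby - Quorn - Fenn: 15+20+4+16 = 55
Orton - Linby - Quorn - Fenn: 24+4+16 = 44
Orton - Marden - Selby - Fenn: 15+25+3 = 43
Orton - Marden - Quorn - Fenn: 15+16+16 = 47
The minimum is $43 via Orton - Marden - Selby - Fenn.

$43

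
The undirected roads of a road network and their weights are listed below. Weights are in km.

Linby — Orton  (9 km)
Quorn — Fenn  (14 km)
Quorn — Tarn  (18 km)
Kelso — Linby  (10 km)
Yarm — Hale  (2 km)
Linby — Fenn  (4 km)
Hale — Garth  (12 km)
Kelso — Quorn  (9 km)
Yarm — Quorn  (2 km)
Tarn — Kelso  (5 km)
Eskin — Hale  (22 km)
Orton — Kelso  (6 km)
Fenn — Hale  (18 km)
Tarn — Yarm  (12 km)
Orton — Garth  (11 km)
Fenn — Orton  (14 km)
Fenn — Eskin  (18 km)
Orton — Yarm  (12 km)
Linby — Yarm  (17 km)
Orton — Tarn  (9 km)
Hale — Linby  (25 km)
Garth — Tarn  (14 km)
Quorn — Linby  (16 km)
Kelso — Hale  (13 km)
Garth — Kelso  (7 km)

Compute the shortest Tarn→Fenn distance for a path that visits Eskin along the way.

Shortest Tarn→Eskin: Tarn → Yarm → Hale → Eskin = 36
Shortest Eskin→Fenn: Eskin → Fenn = 18
Total via Eskin: 36 + 18 = 54 km.

54 km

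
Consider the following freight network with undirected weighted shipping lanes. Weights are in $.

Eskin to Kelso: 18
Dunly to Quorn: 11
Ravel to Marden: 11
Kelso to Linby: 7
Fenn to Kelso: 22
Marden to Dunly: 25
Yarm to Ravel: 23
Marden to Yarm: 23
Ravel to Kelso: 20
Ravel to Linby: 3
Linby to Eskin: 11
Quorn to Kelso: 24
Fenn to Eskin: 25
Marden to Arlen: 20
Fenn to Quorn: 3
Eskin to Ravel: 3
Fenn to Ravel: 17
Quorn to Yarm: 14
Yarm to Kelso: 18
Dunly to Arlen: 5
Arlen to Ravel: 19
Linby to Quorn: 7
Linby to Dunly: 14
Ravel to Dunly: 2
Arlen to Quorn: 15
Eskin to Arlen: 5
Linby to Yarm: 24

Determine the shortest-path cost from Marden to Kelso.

$21

Compare a few routes:
Marden - Ravel - Kelso: 11+20 = 31
Marden - Ravel - Linby - Kelso: 11+3+7 = 21
The minimum is $21 via Marden - Ravel - Linby - Kelso.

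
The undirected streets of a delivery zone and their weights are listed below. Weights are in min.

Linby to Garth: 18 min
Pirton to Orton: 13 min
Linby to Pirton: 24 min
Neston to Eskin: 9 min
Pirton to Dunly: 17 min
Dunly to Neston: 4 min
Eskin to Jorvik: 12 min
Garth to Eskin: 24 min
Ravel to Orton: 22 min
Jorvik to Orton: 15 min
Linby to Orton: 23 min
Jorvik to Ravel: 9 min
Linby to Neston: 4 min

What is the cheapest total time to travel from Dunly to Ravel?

Shortest distances from Dunly:
Dunly: 0
Neston: 4  (via Dunly)
Linby: 8  (via Neston)
Eskin: 13  (via Neston)
Pirton: 17  (via Dunly)
Jorvik: 25  (via Eskin)
Garth: 26  (via Linby)
Orton: 30  (via Pirton)
Ravel: 34  (via Jorvik)
Shortest route: Dunly–Neston–Eskin–Jorvik–Ravel = 34 min.

34 min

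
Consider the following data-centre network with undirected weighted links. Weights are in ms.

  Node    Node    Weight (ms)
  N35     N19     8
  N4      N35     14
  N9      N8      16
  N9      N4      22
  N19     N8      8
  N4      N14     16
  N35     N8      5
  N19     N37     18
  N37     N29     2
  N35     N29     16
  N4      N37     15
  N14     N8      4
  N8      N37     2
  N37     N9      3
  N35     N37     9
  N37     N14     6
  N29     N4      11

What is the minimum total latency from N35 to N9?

10 ms

Compare a few routes:
N35 → N8 → N37 → N9: 5+2+3 = 10
N35 → N8 → N14 → N37 → N9: 5+4+6+3 = 18
N35 → N29 → N37 → N9: 16+2+3 = 21
N35 → N37 → N9: 9+3 = 12
The minimum is 10 ms via N35 → N8 → N37 → N9.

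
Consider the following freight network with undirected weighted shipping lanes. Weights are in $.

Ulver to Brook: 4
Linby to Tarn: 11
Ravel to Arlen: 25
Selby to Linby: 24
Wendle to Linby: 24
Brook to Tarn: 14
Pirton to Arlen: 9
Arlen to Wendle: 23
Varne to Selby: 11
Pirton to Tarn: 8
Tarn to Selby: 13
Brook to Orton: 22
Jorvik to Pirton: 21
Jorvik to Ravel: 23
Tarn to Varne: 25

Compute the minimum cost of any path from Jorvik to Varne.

Settle nodes by increasing distance from Jorvik:
Jorvik: 0
Pirton: 21  (via Jorvik)
Ravel: 23  (via Jorvik)
Tarn: 29  (via Pirton)
Arlen: 30  (via Pirton)
Linby: 40  (via Tarn)
Selby: 42  (via Tarn)
Brook: 43  (via Tarn)
Ulver: 47  (via Brook)
Varne: 53  (via Selby)
Shortest route: Jorvik–Pirton–Tarn–Selby–Varne = $53.

$53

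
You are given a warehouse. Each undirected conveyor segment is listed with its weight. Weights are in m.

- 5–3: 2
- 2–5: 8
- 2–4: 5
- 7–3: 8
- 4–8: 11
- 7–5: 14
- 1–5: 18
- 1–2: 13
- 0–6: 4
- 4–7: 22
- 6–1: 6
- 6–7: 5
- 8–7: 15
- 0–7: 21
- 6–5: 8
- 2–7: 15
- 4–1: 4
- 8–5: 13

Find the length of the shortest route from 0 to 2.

Shortest distances from 0:
0: 0
6: 4  (via 0)
7: 9  (via 6)
1: 10  (via 6)
5: 12  (via 6)
3: 14  (via 5)
4: 14  (via 1)
2: 19  (via 4)
Shortest route: 0 → 6 → 1 → 4 → 2 = 19 m.

19 m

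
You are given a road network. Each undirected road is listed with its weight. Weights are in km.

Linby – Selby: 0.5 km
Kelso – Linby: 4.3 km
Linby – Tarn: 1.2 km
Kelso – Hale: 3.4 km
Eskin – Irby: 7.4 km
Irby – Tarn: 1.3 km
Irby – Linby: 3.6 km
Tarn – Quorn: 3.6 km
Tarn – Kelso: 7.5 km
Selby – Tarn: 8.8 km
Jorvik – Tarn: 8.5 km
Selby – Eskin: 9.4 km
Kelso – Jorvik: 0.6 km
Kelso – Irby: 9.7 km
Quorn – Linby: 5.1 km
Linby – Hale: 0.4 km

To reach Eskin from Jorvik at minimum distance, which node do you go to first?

Kelso

Candidate routes:
Jorvik → Kelso → Linby → Tarn → Irby → Eskin: 0.6+4.3+1.2+1.3+7.4 = 14.8
Jorvik → Kelso → Hale → Linby → Irby → Eskin: 0.6+3.4+0.4+3.6+7.4 = 15.4
Jorvik → Kelso → Hale → Linby → Selby → Eskin: 0.6+3.4+0.4+0.5+9.4 = 14.3
Jorvik → Kelso → Linby → Selby → Eskin: 0.6+4.3+0.5+9.4 = 14.8
The minimum is 14.3 km via Jorvik → Kelso → Hale → Linby → Selby → Eskin.
So from Jorvik the first move is to Kelso.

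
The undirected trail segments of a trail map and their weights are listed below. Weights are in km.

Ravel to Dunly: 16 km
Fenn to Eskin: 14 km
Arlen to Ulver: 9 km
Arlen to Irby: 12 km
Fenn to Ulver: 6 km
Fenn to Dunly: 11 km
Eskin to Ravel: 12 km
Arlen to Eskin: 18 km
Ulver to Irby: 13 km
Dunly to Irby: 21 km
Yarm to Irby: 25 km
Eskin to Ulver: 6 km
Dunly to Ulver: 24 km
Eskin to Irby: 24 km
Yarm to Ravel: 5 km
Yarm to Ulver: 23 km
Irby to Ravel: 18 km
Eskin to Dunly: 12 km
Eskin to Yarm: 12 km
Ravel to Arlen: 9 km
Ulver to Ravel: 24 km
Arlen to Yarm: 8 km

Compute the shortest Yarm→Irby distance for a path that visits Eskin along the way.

31 km

Shortest Yarm→Eskin: Yarm–Eskin = 12
Shortest Eskin→Irby: Eskin–Ulver–Irby = 19
Total via Eskin: 12 + 19 = 31 km.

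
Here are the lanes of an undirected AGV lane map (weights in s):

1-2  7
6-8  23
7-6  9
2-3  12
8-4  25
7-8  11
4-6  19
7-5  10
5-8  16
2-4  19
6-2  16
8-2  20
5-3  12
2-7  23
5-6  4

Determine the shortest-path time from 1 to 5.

27 s

Candidate routes:
1–2–3–5: 7+12+12 = 31
1–2–6–5: 7+16+4 = 27
Cheapest is 1–2–6–5 at 27 s.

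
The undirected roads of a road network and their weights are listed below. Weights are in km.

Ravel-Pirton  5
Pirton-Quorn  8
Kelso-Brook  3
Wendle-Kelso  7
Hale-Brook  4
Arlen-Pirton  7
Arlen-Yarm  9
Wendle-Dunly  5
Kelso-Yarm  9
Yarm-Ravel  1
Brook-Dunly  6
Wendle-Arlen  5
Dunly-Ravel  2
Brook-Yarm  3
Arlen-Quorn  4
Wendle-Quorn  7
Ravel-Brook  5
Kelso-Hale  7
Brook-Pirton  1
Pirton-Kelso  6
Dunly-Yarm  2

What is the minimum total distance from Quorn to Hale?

13 km

Running Dijkstra from Quorn:
Quorn: 0
Arlen: 4  (via Quorn)
Wendle: 7  (via Quorn)
Pirton: 8  (via Quorn)
Brook: 9  (via Pirton)
Dunly: 12  (via Wendle)
Yarm: 12  (via Brook)
Kelso: 12  (via Brook)
Ravel: 13  (via Pirton)
Hale: 13  (via Brook)
Shortest route: Quorn → Pirton → Brook → Hale = 13 km.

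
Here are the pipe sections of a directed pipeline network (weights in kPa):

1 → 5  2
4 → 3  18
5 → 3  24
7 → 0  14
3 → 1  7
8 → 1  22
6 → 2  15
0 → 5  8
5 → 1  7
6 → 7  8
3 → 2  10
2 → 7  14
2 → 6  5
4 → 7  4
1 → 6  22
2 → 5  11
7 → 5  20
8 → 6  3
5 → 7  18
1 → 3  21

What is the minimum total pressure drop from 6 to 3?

Candidate routes:
6 - 7 - 0 - 5 - 3: 8+14+8+24 = 54
6 - 2 - 5 - 3: 15+11+24 = 50
6 - 7 - 5 - 3: 8+20+24 = 52
The minimum is 50 kPa via 6 - 2 - 5 - 3.

50 kPa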